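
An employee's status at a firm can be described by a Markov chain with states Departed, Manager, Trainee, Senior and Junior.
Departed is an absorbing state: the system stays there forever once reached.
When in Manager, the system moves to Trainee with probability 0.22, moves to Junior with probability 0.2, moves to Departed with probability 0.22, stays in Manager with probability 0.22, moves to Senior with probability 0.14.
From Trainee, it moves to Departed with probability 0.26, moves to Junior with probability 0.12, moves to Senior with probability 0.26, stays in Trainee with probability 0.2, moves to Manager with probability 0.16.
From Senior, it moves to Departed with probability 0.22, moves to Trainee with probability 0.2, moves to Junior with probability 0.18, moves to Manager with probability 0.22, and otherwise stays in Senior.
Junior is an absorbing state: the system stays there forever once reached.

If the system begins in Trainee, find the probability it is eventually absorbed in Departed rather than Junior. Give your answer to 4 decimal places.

Let h(s) be the probability of absorption at Departed starting from transient state s. Then h(Departed) = 1 and h(Junior) = 0. By first-step analysis:
h(Manager) = 0.22·1 + 0.22·h(Manager) + 0.22·h(Trainee) + 0.14·h(Senior) + 0.2·0
h(Trainee) = 0.26·1 + 0.16·h(Manager) + 0.2·h(Trainee) + 0.26·h(Senior) + 0.12·0
h(Senior) = 0.22·1 + 0.22·h(Manager) + 0.2·h(Trainee) + 0.18·h(Senior) + 0.18·0
Solving: h(Manager) = 0.5599, h(Trainee) = 0.6223, h(Senior) = 0.5703.
Starting from Trainee, the probability is 0.6223.

0.6223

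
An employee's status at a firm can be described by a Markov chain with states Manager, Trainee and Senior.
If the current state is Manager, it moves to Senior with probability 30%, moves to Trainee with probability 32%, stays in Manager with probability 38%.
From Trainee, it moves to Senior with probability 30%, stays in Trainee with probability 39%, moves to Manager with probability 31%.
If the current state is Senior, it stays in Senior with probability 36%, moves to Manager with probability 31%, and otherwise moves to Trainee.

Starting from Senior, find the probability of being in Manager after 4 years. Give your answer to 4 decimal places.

0.3333

Propagate the distribution vector 4 years from Senior.
After 0 years: (0.0000, 0.0000, 1.0000)
After 1 year: (0.3100, 0.3300, 0.3600)
After 2 years: (0.3317, 0.3467, 0.3216)
After 3 years: (0.3332, 0.3475, 0.3193)
After 4 years: (0.3333, 0.3475, 0.3192)
P(in Manager after 4 years) = 0.3333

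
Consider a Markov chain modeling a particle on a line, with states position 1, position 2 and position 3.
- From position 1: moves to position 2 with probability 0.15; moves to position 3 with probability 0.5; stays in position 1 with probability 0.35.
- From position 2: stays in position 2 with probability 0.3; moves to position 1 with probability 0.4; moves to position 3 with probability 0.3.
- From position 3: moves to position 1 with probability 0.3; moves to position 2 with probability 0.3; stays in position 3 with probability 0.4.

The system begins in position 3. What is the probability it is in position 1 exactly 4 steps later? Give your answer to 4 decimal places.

0.3420

Propagate the distribution vector 4 steps from position 3.
After 0 steps: (0.0000, 0.0000, 1.0000)
After 1 step: (0.3000, 0.3000, 0.4000)
After 2 steps: (0.3450, 0.2550, 0.4000)
After 3 steps: (0.3428, 0.2483, 0.4090)
After 4 steps: (0.3420, 0.2486, 0.4095)
P(in position 1 after 4 steps) = 0.3420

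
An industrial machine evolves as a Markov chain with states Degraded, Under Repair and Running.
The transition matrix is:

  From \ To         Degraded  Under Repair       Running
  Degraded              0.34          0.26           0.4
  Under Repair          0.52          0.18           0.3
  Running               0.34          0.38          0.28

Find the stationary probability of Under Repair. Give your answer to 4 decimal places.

0.2777

Let the stationary distribution be π with π = πP and π_1 + π_2 + π_3 = 1.
π_1 = 0.34·π_1 + 0.52·π_2 + 0.34·π_3
π_2 = 0.26·π_1 + 0.18·π_2 + 0.38·π_3
Solving with the normalization constraint gives π = (0.3900, 0.2777, 0.3324).
So the stationary probability of Under Repair is 0.2777.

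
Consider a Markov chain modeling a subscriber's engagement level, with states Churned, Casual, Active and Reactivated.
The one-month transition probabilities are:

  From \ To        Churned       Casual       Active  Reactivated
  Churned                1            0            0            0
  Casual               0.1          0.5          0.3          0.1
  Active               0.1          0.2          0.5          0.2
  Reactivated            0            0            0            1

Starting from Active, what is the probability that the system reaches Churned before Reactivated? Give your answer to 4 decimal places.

Let h(s) be the probability of absorption at Churned starting from transient state s. Then h(Churned) = 1 and h(Reactivated) = 0. By first-step analysis:
h(Casual) = 0.1·1 + 0.5·h(Casual) + 0.3·h(Active) + 0.1·0
h(Active) = 0.1·1 + 0.2·h(Casual) + 0.5·h(Active) + 0.2·0
Solving: h(Casual) = 0.4211, h(Active) = 0.3684.
Starting from Active, the probability is 0.3684.

0.3684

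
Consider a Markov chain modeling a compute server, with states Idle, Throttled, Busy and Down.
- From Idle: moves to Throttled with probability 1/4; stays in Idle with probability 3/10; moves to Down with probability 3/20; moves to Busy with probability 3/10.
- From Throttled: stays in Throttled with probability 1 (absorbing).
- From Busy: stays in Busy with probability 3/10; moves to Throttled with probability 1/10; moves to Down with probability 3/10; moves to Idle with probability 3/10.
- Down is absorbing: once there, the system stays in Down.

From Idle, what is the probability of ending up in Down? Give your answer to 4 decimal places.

Let h(s) be the probability of absorption at Down starting from transient state s. Then h(Down) = 1 and h(Throttled) = 0. By first-step analysis:
h(Idle) = 0.3·h(Idle) + 0.25·0 + 0.3·h(Busy) + 0.15·1
h(Busy) = 0.3·h(Idle) + 0.1·0 + 0.3·h(Busy) + 0.3·1
Solving: h(Idle) = 0.4875, h(Busy) = 0.6375.
Starting from Idle, the probability is 0.4875.

0.4875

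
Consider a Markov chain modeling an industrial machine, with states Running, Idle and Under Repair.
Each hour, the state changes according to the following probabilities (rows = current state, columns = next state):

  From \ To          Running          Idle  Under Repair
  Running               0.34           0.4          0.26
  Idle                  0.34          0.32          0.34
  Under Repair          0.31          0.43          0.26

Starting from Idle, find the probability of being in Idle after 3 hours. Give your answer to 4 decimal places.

Propagate the distribution vector 3 hours from Idle.
After 0 hours: (0.0000, 1.0000, 0.0000)
After 1 hour: (0.3400, 0.3200, 0.3400)
After 2 hours: (0.3298, 0.3846, 0.2856)
After 3 hours: (0.3314, 0.3778, 0.2908)
P(in Idle after 3 hours) = 0.3778

0.3778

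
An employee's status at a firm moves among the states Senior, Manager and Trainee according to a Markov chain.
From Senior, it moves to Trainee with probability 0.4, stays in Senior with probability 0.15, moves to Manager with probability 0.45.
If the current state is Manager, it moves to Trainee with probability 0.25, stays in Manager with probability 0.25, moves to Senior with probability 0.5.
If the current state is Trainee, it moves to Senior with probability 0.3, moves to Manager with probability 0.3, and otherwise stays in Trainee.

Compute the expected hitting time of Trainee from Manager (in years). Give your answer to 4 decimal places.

Let t(s) be the expected number of years to first reach Trainee from state s, with t(Trainee) = 0. Conditioning on the first year:
t(Senior) = 1 + 0.15·t(Senior) + 0.45·t(Manager)
t(Manager) = 1 + 0.5·t(Senior) + 0.25·t(Manager)
Solving: t(Senior) = 2.9091, t(Manager) = 3.2727.
Expected years from Manager to Trainee: 3.2727.

3.2727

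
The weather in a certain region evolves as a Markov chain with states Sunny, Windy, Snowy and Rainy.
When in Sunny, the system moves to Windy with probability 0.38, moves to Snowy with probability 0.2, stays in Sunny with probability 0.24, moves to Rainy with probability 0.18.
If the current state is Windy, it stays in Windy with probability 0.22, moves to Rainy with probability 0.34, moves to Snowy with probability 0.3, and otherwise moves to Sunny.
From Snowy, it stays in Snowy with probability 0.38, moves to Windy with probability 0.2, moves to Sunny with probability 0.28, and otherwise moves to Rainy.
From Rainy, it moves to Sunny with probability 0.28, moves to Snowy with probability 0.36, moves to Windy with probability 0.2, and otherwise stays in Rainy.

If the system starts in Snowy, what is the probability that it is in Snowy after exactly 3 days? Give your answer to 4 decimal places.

Propagate the distribution vector 3 days from Snowy.
After 0 days: (0.0000, 0.0000, 1.0000, 0.0000)
After 1 day: (0.2800, 0.2000, 0.3800, 0.1400)
After 2 days: (0.2408, 0.2544, 0.3108, 0.1940)
After 3 days: (0.2348, 0.2484, 0.3124, 0.2044)
P(in Snowy after 3 days) = 0.3124

0.3124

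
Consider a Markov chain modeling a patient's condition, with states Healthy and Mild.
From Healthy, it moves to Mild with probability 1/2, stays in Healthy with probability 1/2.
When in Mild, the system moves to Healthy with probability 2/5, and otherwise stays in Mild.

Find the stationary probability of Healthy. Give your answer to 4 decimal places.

Let the stationary distribution be π with π = πP and π_1 + π_2 = 1.
π_1 = 0.5·π_1 + 0.4·π_2
Solving with the normalization constraint gives π = (0.4444, 0.5556).
So the stationary probability of Healthy is 0.4444.

0.4444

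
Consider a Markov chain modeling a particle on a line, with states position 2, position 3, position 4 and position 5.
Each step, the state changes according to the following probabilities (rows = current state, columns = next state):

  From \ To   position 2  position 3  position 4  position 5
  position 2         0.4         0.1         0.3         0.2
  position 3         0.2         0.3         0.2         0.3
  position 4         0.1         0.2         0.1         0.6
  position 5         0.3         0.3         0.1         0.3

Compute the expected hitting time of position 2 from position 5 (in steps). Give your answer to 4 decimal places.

Let t(s) be the expected number of steps to first reach position 2 from state s, with t(position 2) = 0. Conditioning on the first step:
t(position 3) = 1 + 0.3·t(position 3) + 0.2·t(position 4) + 0.3·t(position 5)
t(position 4) = 1 + 0.2·t(position 3) + 0.1·t(position 4) + 0.6·t(position 5)
t(position 5) = 1 + 0.3·t(position 3) + 0.1·t(position 4) + 0.3·t(position 5)
Solving: t(position 3) = 4.5565, t(position 4) = 4.8387, t(position 5) = 4.0726.
Expected steps from position 5 to position 2: 4.0726.

4.0726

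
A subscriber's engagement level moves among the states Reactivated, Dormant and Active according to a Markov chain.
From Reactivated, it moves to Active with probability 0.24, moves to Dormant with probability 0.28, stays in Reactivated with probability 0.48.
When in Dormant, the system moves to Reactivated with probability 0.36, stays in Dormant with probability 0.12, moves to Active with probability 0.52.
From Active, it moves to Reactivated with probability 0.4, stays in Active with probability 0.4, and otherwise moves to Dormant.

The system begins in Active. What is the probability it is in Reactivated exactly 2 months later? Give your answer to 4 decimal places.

0.4240

Sum over the intermediate state after 1 month:
P = P(Active→Reactivated)·P(Reactivated→Reactivated) + P(Active→Dormant)·P(Dormant→Reactivated) + P(Active→Active)·P(Active→Reactivated)
  = 0.4×0.48 + 0.2×0.36 + 0.4×0.4
  = 0.1920 + 0.0720 + 0.1600 = 0.4240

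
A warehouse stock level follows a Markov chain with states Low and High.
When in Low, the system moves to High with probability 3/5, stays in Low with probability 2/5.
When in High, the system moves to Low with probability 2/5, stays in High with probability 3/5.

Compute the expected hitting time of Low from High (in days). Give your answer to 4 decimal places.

Let t(s) be the expected number of days to first reach Low from state s, with t(Low) = 0. Conditioning on the first day:
t(High) = 1 + 0.6·t(High)
Solving: t(High) = 2.5000.
Expected days from High to Low: 2.5000.

2.5000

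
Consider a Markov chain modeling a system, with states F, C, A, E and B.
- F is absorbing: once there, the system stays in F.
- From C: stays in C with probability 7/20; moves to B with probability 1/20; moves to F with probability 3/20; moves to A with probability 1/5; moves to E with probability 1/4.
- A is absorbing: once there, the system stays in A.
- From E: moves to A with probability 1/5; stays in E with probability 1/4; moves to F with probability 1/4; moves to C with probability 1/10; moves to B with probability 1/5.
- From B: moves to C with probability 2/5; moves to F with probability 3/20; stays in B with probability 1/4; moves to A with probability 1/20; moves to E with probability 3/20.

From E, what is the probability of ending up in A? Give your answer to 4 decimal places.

0.4501

Let h(s) be the probability of absorption at A starting from transient state s. Then h(A) = 1 and h(F) = 0. By first-step analysis:
h(C) = 0.15·0 + 0.35·h(C) + 0.2·1 + 0.25·h(E) + 0.05·h(B)
h(E) = 0.25·0 + 0.1·h(C) + 0.2·1 + 0.25·h(E) + 0.2·h(B)
h(B) = 0.15·0 + 0.4·h(C) + 0.05·1 + 0.15·h(E) + 0.25·h(B)
Solving: h(C) = 0.5139, h(E) = 0.4501, h(B) = 0.4308.
Starting from E, the probability is 0.4501.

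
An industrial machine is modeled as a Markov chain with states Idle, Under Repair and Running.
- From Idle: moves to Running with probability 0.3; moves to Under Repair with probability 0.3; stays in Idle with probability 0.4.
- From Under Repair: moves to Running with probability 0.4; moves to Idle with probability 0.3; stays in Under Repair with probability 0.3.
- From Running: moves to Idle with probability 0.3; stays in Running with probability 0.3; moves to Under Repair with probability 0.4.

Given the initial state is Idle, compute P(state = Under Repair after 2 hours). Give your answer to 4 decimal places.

0.3300

Sum over the intermediate state after 1 hour:
P = P(Idle→Idle)·P(Idle→Under Repair) + P(Idle→Under Repair)·P(Under Repair→Under Repair) + P(Idle→Running)·P(Running→Under Repair)
  = 0.4×0.3 + 0.3×0.3 + 0.3×0.4
  = 0.1200 + 0.0900 + 0.1200 = 0.3300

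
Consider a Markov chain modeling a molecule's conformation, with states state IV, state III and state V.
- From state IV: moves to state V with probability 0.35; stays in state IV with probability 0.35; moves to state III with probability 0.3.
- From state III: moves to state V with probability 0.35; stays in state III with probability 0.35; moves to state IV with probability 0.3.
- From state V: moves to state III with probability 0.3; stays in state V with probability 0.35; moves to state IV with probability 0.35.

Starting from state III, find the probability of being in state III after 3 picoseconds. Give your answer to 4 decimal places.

Propagate the distribution vector 3 picoseconds from state III.
After 0 picoseconds: (0.0000, 1.0000, 0.0000)
After 1 picosecond: (0.3000, 0.3500, 0.3500)
After 2 picoseconds: (0.3325, 0.3175, 0.3500)
After 3 picoseconds: (0.3341, 0.3159, 0.3500)
P(in state III after 3 picoseconds) = 0.3159

0.3159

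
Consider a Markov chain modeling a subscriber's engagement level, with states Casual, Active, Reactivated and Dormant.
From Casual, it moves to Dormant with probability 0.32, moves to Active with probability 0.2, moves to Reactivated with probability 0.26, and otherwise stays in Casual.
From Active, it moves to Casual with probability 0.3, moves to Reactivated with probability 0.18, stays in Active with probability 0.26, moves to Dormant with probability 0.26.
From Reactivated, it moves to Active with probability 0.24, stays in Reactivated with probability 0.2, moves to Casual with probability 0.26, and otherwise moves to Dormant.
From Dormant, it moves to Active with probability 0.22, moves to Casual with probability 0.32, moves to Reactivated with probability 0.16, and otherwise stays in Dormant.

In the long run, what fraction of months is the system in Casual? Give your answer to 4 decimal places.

Let the stationary distribution be π with π = πP and π_1 + π_2 + π_3 + π_4 = 1.
π_1 = 0.22·π_1 + 0.3·π_2 + 0.26·π_3 + 0.32·π_4
π_2 = 0.2·π_1 + 0.26·π_2 + 0.24·π_3 + 0.22·π_4
π_3 = 0.26·π_1 + 0.18·π_2 + 0.2·π_3 + 0.16·π_4
Solving with the normalization constraint gives π = (0.2759, 0.2276, 0.2001, 0.2964).
So the stationary probability of Casual is 0.2759.

0.2759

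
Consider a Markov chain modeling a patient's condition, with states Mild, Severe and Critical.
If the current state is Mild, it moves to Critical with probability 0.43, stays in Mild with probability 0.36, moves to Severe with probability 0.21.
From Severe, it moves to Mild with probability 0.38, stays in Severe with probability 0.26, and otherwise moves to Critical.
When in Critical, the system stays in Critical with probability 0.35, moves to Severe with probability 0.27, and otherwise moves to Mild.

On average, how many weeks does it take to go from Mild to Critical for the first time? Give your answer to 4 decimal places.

Let t(s) be the expected number of weeks to first reach Critical from state s, with t(Critical) = 0. Conditioning on the first week:
t(Mild) = 1 + 0.36·t(Mild) + 0.21·t(Severe)
t(Severe) = 1 + 0.38·t(Mild) + 0.26·t(Severe)
Solving: t(Mild) = 2.4124, t(Severe) = 2.5901.
Expected weeks from Mild to Critical: 2.4124.

2.4124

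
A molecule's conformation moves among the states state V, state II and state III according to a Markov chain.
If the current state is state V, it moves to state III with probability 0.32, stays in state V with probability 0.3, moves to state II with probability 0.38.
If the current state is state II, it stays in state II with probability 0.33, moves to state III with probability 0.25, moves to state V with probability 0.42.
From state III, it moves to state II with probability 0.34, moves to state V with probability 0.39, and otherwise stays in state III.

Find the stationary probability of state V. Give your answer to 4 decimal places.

0.3675

Let the stationary distribution be π with π = πP and π_1 + π_2 + π_3 = 1.
π_1 = 0.3·π_1 + 0.42·π_2 + 0.39·π_3
π_2 = 0.38·π_1 + 0.33·π_2 + 0.34·π_3
Solving with the normalization constraint gives π = (0.3675, 0.3512, 0.2813).
So the stationary probability of state V is 0.3675.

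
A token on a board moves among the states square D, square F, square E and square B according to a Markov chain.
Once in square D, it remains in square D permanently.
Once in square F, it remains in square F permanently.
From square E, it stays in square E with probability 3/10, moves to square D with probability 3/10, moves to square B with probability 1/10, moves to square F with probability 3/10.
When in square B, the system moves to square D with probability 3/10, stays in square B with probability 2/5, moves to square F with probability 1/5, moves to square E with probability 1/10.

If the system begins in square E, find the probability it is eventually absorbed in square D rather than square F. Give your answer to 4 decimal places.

0.5122

Let h(s) be the probability of absorption at square D starting from transient state s. Then h(square D) = 1 and h(square F) = 0. By first-step analysis:
h(square E) = 0.3·1 + 0.3·0 + 0.3·h(square E) + 0.1·h(square B)
h(square B) = 0.3·1 + 0.2·0 + 0.1·h(square E) + 0.4·h(square B)
Solving: h(square E) = 0.5122, h(square B) = 0.5854.
Starting from square E, the probability is 0.5122.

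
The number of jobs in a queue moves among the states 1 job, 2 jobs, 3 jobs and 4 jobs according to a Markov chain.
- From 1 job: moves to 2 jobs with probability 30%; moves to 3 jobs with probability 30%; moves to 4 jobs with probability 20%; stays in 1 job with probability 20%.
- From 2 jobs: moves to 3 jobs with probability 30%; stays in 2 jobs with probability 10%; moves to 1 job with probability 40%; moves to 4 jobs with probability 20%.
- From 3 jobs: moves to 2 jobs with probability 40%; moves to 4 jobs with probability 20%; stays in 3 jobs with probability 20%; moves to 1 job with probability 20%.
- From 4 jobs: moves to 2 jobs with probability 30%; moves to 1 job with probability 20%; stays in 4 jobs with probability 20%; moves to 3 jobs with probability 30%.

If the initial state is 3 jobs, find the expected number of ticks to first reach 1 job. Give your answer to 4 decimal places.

3.8690

Let t(s) be the expected number of ticks to first reach 1 job from state s, with t(1 job) = 0. Conditioning on the first tick:
t(2 jobs) = 1 + 0.1·t(2 jobs) + 0.3·t(3 jobs) + 0.2·t(4 jobs)
t(3 jobs) = 1 + 0.4·t(2 jobs) + 0.2·t(3 jobs) + 0.2·t(4 jobs)
t(4 jobs) = 1 + 0.3·t(2 jobs) + 0.3·t(3 jobs) + 0.2·t(4 jobs)
Solving: t(2 jobs) = 3.2738, t(3 jobs) = 3.8690, t(4 jobs) = 3.9286.
Expected ticks from 3 jobs to 1 job: 3.8690.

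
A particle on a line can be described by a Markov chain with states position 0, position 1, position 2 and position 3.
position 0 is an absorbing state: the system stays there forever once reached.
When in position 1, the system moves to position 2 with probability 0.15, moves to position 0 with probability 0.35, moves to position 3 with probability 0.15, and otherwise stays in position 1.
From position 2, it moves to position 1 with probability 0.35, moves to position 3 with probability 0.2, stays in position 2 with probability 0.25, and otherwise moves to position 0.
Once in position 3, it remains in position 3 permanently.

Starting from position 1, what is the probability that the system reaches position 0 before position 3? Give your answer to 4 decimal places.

Let h(s) be the probability of absorption at position 0 starting from transient state s. Then h(position 0) = 1 and h(position 3) = 0. By first-step analysis:
h(position 1) = 0.35·1 + 0.35·h(position 1) + 0.15·h(position 2) + 0.15·0
h(position 2) = 0.2·1 + 0.35·h(position 1) + 0.25·h(position 2) + 0.2·0
Solving: h(position 1) = 0.6724, h(position 2) = 0.5805.
Starting from position 1, the probability is 0.6724.

0.6724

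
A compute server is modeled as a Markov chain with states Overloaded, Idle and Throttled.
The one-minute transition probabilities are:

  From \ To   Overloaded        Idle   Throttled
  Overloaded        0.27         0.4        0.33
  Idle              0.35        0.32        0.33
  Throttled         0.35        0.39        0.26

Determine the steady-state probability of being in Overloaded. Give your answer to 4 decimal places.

0.3241

Let the stationary distribution be π with π = πP and π_1 + π_2 + π_3 = 1.
π_1 = 0.27·π_1 + 0.35·π_2 + 0.35·π_3
π_2 = 0.4·π_1 + 0.32·π_2 + 0.39·π_3
Solving with the normalization constraint gives π = (0.3241, 0.3675, 0.3084).
So the stationary probability of Overloaded is 0.3241.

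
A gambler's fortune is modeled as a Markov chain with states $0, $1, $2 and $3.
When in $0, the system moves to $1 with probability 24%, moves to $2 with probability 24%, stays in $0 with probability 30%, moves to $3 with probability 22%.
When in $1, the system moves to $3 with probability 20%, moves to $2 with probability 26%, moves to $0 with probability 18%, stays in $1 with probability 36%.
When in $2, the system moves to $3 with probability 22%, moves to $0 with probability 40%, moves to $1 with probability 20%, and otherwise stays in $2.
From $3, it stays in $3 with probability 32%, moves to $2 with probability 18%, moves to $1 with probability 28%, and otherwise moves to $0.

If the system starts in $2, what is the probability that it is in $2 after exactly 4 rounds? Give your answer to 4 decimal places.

0.2181

Propagate the distribution vector 4 rounds from $2.
After 0 rounds: (0.0000, 0.0000, 1.0000, 0.0000)
After 1 round: (0.4000, 0.2000, 0.1800, 0.2200)
After 2 rounds: (0.2764, 0.2656, 0.2200, 0.2380)
After 3 rounds: (0.2711, 0.2726, 0.2178, 0.2385)
After 4 rounds: (0.2700, 0.2735, 0.2181, 0.2384)
P(in $2 after 4 rounds) = 0.2181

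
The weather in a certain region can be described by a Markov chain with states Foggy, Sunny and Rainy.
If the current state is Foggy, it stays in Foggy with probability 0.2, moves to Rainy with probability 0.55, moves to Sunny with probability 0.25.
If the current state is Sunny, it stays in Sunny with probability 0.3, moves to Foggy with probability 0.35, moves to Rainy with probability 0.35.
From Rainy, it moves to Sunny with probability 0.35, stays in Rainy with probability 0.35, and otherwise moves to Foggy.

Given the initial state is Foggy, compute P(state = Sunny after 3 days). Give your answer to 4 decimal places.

0.3049

Propagate the distribution vector 3 days from Foggy.
After 0 days: (1.0000, 0.0000, 0.0000)
After 1 day: (0.2000, 0.2500, 0.5500)
After 2 days: (0.2925, 0.3175, 0.3900)
After 3 days: (0.2866, 0.3049, 0.4085)
P(in Sunny after 3 days) = 0.3049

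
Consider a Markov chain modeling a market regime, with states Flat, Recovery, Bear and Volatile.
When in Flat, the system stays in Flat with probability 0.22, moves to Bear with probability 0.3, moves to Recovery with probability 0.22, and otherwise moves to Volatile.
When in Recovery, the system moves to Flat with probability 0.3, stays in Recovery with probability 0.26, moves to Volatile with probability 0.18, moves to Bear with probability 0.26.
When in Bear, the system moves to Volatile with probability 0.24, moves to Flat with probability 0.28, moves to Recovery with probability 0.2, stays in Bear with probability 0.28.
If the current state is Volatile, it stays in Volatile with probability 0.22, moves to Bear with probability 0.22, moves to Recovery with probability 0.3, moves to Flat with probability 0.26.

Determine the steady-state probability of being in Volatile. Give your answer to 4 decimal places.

Let the stationary distribution be π with π = πP and π_1 + π_2 + π_3 + π_4 = 1.
π_1 = 0.22·π_1 + 0.3·π_2 + 0.28·π_3 + 0.26·π_4
π_2 = 0.22·π_1 + 0.26·π_2 + 0.2·π_3 + 0.3·π_4
π_3 = 0.3·π_1 + 0.26·π_2 + 0.28·π_3 + 0.22·π_4
Solving with the normalization constraint gives π = (0.2645, 0.2425, 0.2669, 0.2262).
So the stationary probability of Volatile is 0.2262.

0.2262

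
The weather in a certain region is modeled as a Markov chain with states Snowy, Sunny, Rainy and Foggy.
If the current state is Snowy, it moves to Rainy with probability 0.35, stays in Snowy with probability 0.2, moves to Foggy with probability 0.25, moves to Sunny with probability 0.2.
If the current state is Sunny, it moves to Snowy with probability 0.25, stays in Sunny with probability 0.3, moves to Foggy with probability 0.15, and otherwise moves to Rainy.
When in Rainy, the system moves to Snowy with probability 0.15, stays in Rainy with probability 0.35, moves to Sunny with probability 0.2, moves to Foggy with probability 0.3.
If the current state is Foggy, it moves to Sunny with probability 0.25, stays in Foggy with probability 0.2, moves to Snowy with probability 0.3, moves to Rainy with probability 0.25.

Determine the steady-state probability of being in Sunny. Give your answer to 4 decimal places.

0.2350

Let the stationary distribution be π with π = πP and π_1 + π_2 + π_3 + π_4 = 1.
π_1 = 0.2·π_1 + 0.25·π_2 + 0.15·π_3 + 0.3·π_4
π_2 = 0.2·π_1 + 0.3·π_2 + 0.2·π_3 + 0.25·π_4
π_3 = 0.35·π_1 + 0.3·π_2 + 0.35·π_3 + 0.25·π_4
Solving with the normalization constraint gives π = (0.2191, 0.2350, 0.3152, 0.2307).
So the stationary probability of Sunny is 0.2350.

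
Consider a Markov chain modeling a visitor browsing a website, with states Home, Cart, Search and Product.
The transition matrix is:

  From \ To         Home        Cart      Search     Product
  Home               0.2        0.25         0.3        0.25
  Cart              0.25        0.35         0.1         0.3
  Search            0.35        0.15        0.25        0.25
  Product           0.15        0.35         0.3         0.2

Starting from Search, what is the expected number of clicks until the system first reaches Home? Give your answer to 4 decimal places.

3.6364

Let t(s) be the expected number of clicks to first reach Home from state s, with t(Home) = 0. Conditioning on the first click:
t(Cart) = 1 + 0.35·t(Cart) + 0.1·t(Search) + 0.3·t(Product)
t(Search) = 1 + 0.15·t(Cart) + 0.25·t(Search) + 0.25·t(Product)
t(Product) = 1 + 0.35·t(Cart) + 0.3·t(Search) + 0.2·t(Product)
Solving: t(Cart) = 4.1402, t(Search) = 3.6364, t(Product) = 4.4250.
Expected clicks from Search to Home: 3.6364.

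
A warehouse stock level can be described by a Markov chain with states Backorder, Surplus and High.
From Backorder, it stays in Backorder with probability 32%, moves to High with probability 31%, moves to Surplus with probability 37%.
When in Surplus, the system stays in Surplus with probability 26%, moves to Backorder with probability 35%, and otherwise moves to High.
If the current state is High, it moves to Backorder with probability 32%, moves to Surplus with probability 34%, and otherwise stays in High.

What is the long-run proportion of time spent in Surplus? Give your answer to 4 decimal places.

Let the stationary distribution be π with π = πP and π_1 + π_2 + π_3 = 1.
π_1 = 0.32·π_1 + 0.35·π_2 + 0.32·π_3
π_2 = 0.37·π_1 + 0.26·π_2 + 0.34·π_3
Solving with the normalization constraint gives π = (0.3297, 0.3240, 0.3463).
So the stationary probability of Surplus is 0.3240.

0.3240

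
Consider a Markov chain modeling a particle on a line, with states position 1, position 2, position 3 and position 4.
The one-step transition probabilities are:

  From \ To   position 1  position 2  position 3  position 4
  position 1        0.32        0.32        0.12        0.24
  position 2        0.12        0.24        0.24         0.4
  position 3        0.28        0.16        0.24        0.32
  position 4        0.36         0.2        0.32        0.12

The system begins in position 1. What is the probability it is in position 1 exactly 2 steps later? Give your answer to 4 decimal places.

Propagate the distribution vector 2 steps from position 1.
After 0 steps: (1.0000, 0.0000, 0.0000, 0.0000)
After 1 step: (0.3200, 0.3200, 0.1200, 0.2400)
After 2 steps: (0.2608, 0.2464, 0.2208, 0.2720)
P(in position 1 after 2 steps) = 0.2608

0.2608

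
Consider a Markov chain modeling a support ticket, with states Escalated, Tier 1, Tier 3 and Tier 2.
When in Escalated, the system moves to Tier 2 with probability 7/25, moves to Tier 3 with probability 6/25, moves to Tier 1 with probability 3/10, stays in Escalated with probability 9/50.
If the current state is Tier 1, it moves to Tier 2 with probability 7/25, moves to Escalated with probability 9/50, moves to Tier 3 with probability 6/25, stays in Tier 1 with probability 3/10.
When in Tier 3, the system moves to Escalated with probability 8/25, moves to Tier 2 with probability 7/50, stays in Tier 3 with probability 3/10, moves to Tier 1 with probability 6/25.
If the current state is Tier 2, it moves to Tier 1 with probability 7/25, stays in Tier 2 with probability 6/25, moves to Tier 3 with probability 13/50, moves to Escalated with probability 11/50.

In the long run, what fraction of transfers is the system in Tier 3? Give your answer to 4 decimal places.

0.2603

Let the stationary distribution be π with π = πP and π_1 + π_2 + π_3 + π_4 = 1.
π_1 = 0.18·π_1 + 0.18·π_2 + 0.32·π_3 + 0.22·π_4
π_2 = 0.3·π_1 + 0.3·π_2 + 0.24·π_3 + 0.28·π_4
π_3 = 0.24·π_1 + 0.24·π_2 + 0.3·π_3 + 0.26·π_4
Solving with the normalization constraint gives π = (0.2258, 0.2797, 0.2603, 0.2342).
So the stationary probability of Tier 3 is 0.2603.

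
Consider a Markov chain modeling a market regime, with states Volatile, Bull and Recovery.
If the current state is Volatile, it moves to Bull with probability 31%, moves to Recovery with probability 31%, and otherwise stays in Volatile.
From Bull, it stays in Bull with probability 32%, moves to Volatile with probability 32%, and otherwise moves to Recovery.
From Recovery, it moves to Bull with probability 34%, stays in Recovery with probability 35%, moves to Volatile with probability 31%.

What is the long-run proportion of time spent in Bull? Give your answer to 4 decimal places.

0.3234

Let the stationary distribution be π with π = πP and π_1 + π_2 + π_3 = 1.
π_1 = 0.38·π_1 + 0.32·π_2 + 0.31·π_3
π_2 = 0.31·π_1 + 0.32·π_2 + 0.34·π_3
Solving with the normalization constraint gives π = (0.3368, 0.3234, 0.3398).
So the stationary probability of Bull is 0.3234.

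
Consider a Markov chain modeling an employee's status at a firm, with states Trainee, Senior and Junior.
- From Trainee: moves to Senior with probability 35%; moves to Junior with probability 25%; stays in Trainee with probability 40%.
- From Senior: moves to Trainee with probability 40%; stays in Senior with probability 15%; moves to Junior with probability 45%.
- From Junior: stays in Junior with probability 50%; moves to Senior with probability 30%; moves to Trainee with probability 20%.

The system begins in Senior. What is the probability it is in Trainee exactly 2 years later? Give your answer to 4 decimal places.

Sum over the intermediate state after 1 year:
P = P(Senior→Trainee)·P(Trainee→Trainee) + P(Senior→Senior)·P(Senior→Trainee) + P(Senior→Junior)·P(Junior→Trainee)
  = 0.4×0.4 + 0.15×0.4 + 0.45×0.2
  = 0.1600 + 0.0600 + 0.0900 = 0.3100

0.3100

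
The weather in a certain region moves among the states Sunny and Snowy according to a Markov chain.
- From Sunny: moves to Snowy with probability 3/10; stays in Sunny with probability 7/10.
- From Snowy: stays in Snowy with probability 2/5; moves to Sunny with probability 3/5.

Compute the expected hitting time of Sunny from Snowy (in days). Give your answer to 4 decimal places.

1.6667

Let t(s) be the expected number of days to first reach Sunny from state s, with t(Sunny) = 0. Conditioning on the first day:
t(Snowy) = 1 + 0.4·t(Snowy)
Solving: t(Snowy) = 1.6667.
Expected days from Snowy to Sunny: 1.6667.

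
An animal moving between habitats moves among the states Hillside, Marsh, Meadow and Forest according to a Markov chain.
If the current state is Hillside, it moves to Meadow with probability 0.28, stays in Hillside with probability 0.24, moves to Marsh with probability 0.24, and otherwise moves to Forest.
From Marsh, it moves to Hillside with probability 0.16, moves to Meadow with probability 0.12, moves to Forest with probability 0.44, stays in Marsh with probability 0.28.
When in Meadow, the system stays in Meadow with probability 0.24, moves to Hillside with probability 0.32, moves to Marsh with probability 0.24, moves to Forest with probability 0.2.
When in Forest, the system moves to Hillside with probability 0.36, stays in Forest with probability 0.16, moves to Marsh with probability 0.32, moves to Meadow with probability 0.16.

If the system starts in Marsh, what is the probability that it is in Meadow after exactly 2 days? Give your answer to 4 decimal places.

0.1776

Propagate the distribution vector 2 days from Marsh.
After 0 days: (0.0000, 1.0000, 0.0000, 0.0000)
After 1 day: (0.1600, 0.2800, 0.1200, 0.4400)
After 2 days: (0.2800, 0.2864, 0.1776, 0.2560)
P(in Meadow after 2 days) = 0.1776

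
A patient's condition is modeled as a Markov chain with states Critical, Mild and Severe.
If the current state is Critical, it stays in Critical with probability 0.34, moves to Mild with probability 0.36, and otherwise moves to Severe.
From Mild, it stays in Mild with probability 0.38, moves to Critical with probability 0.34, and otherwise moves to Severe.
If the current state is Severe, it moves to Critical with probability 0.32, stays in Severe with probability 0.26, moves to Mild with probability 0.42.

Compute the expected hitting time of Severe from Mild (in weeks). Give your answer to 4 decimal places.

Let t(s) be the expected number of weeks to first reach Severe from state s, with t(Severe) = 0. Conditioning on the first week:
t(Critical) = 1 + 0.34·t(Critical) + 0.36·t(Mild)
t(Mild) = 1 + 0.34·t(Critical) + 0.38·t(Mild)
Solving: t(Critical) = 3.4170, t(Mild) = 3.4868.
Expected weeks from Mild to Severe: 3.4868.

3.4868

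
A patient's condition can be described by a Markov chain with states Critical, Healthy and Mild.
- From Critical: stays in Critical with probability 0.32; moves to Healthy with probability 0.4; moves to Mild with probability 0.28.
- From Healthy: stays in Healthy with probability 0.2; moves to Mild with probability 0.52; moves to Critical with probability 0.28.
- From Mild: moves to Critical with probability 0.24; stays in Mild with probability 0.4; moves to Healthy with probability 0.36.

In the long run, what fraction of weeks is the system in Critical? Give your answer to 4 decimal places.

0.2748

Let the stationary distribution be π with π = πP and π_1 + π_2 + π_3 = 1.
π_1 = 0.32·π_1 + 0.28·π_2 + 0.24·π_3
π_2 = 0.4·π_1 + 0.2·π_2 + 0.36·π_3
Solving with the normalization constraint gives π = (0.2748, 0.3198, 0.4054).
So the stationary probability of Critical is 0.2748.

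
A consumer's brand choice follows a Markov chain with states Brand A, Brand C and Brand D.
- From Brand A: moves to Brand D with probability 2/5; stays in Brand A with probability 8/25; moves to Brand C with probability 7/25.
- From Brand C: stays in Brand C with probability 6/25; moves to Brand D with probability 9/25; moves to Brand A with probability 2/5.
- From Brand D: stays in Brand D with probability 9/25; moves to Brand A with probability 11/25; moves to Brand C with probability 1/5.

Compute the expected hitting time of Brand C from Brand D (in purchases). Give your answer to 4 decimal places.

Let t(s) be the expected number of purchases to first reach Brand C from state s, with t(Brand C) = 0. Conditioning on the first purchase:
t(Brand A) = 1 + 0.32·t(Brand A) + 0.4·t(Brand D)
t(Brand D) = 1 + 0.44·t(Brand A) + 0.36·t(Brand D)
Solving: t(Brand A) = 4.0123, t(Brand D) = 4.3210.
Expected purchases from Brand D to Brand C: 4.3210.

4.3210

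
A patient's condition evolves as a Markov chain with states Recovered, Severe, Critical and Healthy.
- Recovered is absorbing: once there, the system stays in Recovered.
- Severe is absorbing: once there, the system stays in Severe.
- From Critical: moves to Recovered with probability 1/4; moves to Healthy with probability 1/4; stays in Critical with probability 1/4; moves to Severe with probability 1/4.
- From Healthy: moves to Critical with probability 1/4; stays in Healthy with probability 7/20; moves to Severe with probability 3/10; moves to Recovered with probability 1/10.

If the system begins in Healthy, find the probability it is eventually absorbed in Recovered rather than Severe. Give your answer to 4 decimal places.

0.3235

Let h(s) be the probability of absorption at Recovered starting from transient state s. Then h(Recovered) = 1 and h(Severe) = 0. By first-step analysis:
h(Critical) = 0.25·1 + 0.25·0 + 0.25·h(Critical) + 0.25·h(Healthy)
h(Healthy) = 0.1·1 + 0.3·0 + 0.25·h(Critical) + 0.35·h(Healthy)
Solving: h(Critical) = 0.4412, h(Healthy) = 0.3235.
Starting from Healthy, the probability is 0.3235.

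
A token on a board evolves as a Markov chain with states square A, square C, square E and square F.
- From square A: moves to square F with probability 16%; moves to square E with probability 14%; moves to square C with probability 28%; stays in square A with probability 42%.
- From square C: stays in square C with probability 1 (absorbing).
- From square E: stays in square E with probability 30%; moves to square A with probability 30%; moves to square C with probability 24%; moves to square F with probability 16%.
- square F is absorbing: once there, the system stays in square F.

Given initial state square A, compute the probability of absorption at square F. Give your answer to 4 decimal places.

Let h(s) be the probability of absorption at square F starting from transient state s. Then h(square F) = 1 and h(square C) = 0. By first-step analysis:
h(square A) = 0.42·h(square A) + 0.28·0 + 0.14·h(square E) + 0.16·1
h(square E) = 0.3·h(square A) + 0.24·0 + 0.3·h(square E) + 0.16·1
Solving: h(square A) = 0.3692, h(square E) = 0.3868.
Starting from square A, the probability is 0.3692.

0.3692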